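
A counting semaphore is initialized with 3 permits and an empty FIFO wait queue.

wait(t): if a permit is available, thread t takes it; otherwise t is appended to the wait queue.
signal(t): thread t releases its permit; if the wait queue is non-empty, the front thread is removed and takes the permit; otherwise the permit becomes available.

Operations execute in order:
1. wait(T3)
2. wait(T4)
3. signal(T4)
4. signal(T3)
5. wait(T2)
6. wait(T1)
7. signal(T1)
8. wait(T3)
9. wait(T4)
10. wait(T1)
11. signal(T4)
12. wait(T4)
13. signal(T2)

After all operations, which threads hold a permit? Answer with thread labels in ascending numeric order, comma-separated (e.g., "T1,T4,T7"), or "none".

Step 1: wait(T3) -> count=2 queue=[] holders={T3}
Step 2: wait(T4) -> count=1 queue=[] holders={T3,T4}
Step 3: signal(T4) -> count=2 queue=[] holders={T3}
Step 4: signal(T3) -> count=3 queue=[] holders={none}
Step 5: wait(T2) -> count=2 queue=[] holders={T2}
Step 6: wait(T1) -> count=1 queue=[] holders={T1,T2}
Step 7: signal(T1) -> count=2 queue=[] holders={T2}
Step 8: wait(T3) -> count=1 queue=[] holders={T2,T3}
Step 9: wait(T4) -> count=0 queue=[] holders={T2,T3,T4}
Step 10: wait(T1) -> count=0 queue=[T1] holders={T2,T3,T4}
Step 11: signal(T4) -> count=0 queue=[] holders={T1,T2,T3}
Step 12: wait(T4) -> count=0 queue=[T4] holders={T1,T2,T3}
Step 13: signal(T2) -> count=0 queue=[] holders={T1,T3,T4}
Final holders: T1,T3,T4

Answer: T1,T3,T4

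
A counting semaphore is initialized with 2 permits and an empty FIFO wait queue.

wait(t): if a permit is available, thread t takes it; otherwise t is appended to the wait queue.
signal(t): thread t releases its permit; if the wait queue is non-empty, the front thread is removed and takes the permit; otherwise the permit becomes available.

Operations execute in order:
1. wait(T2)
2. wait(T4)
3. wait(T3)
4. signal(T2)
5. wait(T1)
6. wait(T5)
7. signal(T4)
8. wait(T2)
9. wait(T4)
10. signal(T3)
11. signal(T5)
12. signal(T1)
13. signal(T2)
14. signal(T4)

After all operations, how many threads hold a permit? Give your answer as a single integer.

Step 1: wait(T2) -> count=1 queue=[] holders={T2}
Step 2: wait(T4) -> count=0 queue=[] holders={T2,T4}
Step 3: wait(T3) -> count=0 queue=[T3] holders={T2,T4}
Step 4: signal(T2) -> count=0 queue=[] holders={T3,T4}
Step 5: wait(T1) -> count=0 queue=[T1] holders={T3,T4}
Step 6: wait(T5) -> count=0 queue=[T1,T5] holders={T3,T4}
Step 7: signal(T4) -> count=0 queue=[T5] holders={T1,T3}
Step 8: wait(T2) -> count=0 queue=[T5,T2] holders={T1,T3}
Step 9: wait(T4) -> count=0 queue=[T5,T2,T4] holders={T1,T3}
Step 10: signal(T3) -> count=0 queue=[T2,T4] holders={T1,T5}
Step 11: signal(T5) -> count=0 queue=[T4] holders={T1,T2}
Step 12: signal(T1) -> count=0 queue=[] holders={T2,T4}
Step 13: signal(T2) -> count=1 queue=[] holders={T4}
Step 14: signal(T4) -> count=2 queue=[] holders={none}
Final holders: {none} -> 0 thread(s)

Answer: 0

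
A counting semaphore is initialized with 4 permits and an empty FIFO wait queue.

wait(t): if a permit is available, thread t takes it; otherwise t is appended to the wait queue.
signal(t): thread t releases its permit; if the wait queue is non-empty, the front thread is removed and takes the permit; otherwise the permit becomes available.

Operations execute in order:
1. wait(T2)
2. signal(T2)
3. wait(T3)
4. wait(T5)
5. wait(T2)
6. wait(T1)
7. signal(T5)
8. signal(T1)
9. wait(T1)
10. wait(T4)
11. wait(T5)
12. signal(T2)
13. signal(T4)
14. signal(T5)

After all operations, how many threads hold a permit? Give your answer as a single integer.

Answer: 2

Derivation:
Step 1: wait(T2) -> count=3 queue=[] holders={T2}
Step 2: signal(T2) -> count=4 queue=[] holders={none}
Step 3: wait(T3) -> count=3 queue=[] holders={T3}
Step 4: wait(T5) -> count=2 queue=[] holders={T3,T5}
Step 5: wait(T2) -> count=1 queue=[] holders={T2,T3,T5}
Step 6: wait(T1) -> count=0 queue=[] holders={T1,T2,T3,T5}
Step 7: signal(T5) -> count=1 queue=[] holders={T1,T2,T3}
Step 8: signal(T1) -> count=2 queue=[] holders={T2,T3}
Step 9: wait(T1) -> count=1 queue=[] holders={T1,T2,T3}
Step 10: wait(T4) -> count=0 queue=[] holders={T1,T2,T3,T4}
Step 11: wait(T5) -> count=0 queue=[T5] holders={T1,T2,T3,T4}
Step 12: signal(T2) -> count=0 queue=[] holders={T1,T3,T4,T5}
Step 13: signal(T4) -> count=1 queue=[] holders={T1,T3,T5}
Step 14: signal(T5) -> count=2 queue=[] holders={T1,T3}
Final holders: {T1,T3} -> 2 thread(s)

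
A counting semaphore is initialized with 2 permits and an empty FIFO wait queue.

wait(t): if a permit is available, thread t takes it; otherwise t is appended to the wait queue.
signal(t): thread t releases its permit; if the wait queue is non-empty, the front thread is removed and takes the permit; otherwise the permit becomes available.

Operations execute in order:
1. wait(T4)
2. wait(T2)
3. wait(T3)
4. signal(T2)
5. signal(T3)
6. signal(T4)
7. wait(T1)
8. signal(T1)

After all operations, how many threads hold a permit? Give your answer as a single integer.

Answer: 0

Derivation:
Step 1: wait(T4) -> count=1 queue=[] holders={T4}
Step 2: wait(T2) -> count=0 queue=[] holders={T2,T4}
Step 3: wait(T3) -> count=0 queue=[T3] holders={T2,T4}
Step 4: signal(T2) -> count=0 queue=[] holders={T3,T4}
Step 5: signal(T3) -> count=1 queue=[] holders={T4}
Step 6: signal(T4) -> count=2 queue=[] holders={none}
Step 7: wait(T1) -> count=1 queue=[] holders={T1}
Step 8: signal(T1) -> count=2 queue=[] holders={none}
Final holders: {none} -> 0 thread(s)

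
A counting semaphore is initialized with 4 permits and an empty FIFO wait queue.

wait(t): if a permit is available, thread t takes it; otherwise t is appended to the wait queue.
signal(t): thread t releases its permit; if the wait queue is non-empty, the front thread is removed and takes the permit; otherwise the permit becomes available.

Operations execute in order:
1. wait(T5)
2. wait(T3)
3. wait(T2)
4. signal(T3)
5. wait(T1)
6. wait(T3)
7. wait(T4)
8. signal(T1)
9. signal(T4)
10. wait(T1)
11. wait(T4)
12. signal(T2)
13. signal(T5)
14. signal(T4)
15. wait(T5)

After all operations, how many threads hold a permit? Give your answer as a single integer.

Step 1: wait(T5) -> count=3 queue=[] holders={T5}
Step 2: wait(T3) -> count=2 queue=[] holders={T3,T5}
Step 3: wait(T2) -> count=1 queue=[] holders={T2,T3,T5}
Step 4: signal(T3) -> count=2 queue=[] holders={T2,T5}
Step 5: wait(T1) -> count=1 queue=[] holders={T1,T2,T5}
Step 6: wait(T3) -> count=0 queue=[] holders={T1,T2,T3,T5}
Step 7: wait(T4) -> count=0 queue=[T4] holders={T1,T2,T3,T5}
Step 8: signal(T1) -> count=0 queue=[] holders={T2,T3,T4,T5}
Step 9: signal(T4) -> count=1 queue=[] holders={T2,T3,T5}
Step 10: wait(T1) -> count=0 queue=[] holders={T1,T2,T3,T5}
Step 11: wait(T4) -> count=0 queue=[T4] holders={T1,T2,T3,T5}
Step 12: signal(T2) -> count=0 queue=[] holders={T1,T3,T4,T5}
Step 13: signal(T5) -> count=1 queue=[] holders={T1,T3,T4}
Step 14: signal(T4) -> count=2 queue=[] holders={T1,T3}
Step 15: wait(T5) -> count=1 queue=[] holders={T1,T3,T5}
Final holders: {T1,T3,T5} -> 3 thread(s)

Answer: 3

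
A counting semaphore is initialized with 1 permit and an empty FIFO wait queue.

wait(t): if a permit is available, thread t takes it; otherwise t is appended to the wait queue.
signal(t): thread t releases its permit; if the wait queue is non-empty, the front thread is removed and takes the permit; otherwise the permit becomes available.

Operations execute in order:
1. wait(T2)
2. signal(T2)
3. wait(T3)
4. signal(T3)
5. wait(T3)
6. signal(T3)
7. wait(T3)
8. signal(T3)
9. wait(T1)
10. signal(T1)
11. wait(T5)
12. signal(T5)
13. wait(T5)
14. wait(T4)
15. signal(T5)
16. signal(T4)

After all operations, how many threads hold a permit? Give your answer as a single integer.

Step 1: wait(T2) -> count=0 queue=[] holders={T2}
Step 2: signal(T2) -> count=1 queue=[] holders={none}
Step 3: wait(T3) -> count=0 queue=[] holders={T3}
Step 4: signal(T3) -> count=1 queue=[] holders={none}
Step 5: wait(T3) -> count=0 queue=[] holders={T3}
Step 6: signal(T3) -> count=1 queue=[] holders={none}
Step 7: wait(T3) -> count=0 queue=[] holders={T3}
Step 8: signal(T3) -> count=1 queue=[] holders={none}
Step 9: wait(T1) -> count=0 queue=[] holders={T1}
Step 10: signal(T1) -> count=1 queue=[] holders={none}
Step 11: wait(T5) -> count=0 queue=[] holders={T5}
Step 12: signal(T5) -> count=1 queue=[] holders={none}
Step 13: wait(T5) -> count=0 queue=[] holders={T5}
Step 14: wait(T4) -> count=0 queue=[T4] holders={T5}
Step 15: signal(T5) -> count=0 queue=[] holders={T4}
Step 16: signal(T4) -> count=1 queue=[] holders={none}
Final holders: {none} -> 0 thread(s)

Answer: 0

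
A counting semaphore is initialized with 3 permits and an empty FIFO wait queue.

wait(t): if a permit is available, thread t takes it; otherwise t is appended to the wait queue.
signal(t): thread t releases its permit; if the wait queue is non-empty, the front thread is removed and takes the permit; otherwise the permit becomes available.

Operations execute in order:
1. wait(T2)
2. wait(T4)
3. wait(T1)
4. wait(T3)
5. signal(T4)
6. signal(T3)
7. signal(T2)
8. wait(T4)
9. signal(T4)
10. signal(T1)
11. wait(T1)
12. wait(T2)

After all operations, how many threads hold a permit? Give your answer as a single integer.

Answer: 2

Derivation:
Step 1: wait(T2) -> count=2 queue=[] holders={T2}
Step 2: wait(T4) -> count=1 queue=[] holders={T2,T4}
Step 3: wait(T1) -> count=0 queue=[] holders={T1,T2,T4}
Step 4: wait(T3) -> count=0 queue=[T3] holders={T1,T2,T4}
Step 5: signal(T4) -> count=0 queue=[] holders={T1,T2,T3}
Step 6: signal(T3) -> count=1 queue=[] holders={T1,T2}
Step 7: signal(T2) -> count=2 queue=[] holders={T1}
Step 8: wait(T4) -> count=1 queue=[] holders={T1,T4}
Step 9: signal(T4) -> count=2 queue=[] holders={T1}
Step 10: signal(T1) -> count=3 queue=[] holders={none}
Step 11: wait(T1) -> count=2 queue=[] holders={T1}
Step 12: wait(T2) -> count=1 queue=[] holders={T1,T2}
Final holders: {T1,T2} -> 2 thread(s)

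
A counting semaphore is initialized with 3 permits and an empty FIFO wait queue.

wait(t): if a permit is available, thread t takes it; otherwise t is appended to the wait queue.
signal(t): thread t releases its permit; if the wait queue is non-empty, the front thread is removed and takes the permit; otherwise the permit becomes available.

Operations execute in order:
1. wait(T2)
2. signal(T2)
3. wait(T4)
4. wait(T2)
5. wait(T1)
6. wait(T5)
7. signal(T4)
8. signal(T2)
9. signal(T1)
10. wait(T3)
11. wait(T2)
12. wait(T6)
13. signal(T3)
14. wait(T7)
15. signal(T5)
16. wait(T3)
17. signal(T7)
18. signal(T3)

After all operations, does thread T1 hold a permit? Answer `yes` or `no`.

Answer: no

Derivation:
Step 1: wait(T2) -> count=2 queue=[] holders={T2}
Step 2: signal(T2) -> count=3 queue=[] holders={none}
Step 3: wait(T4) -> count=2 queue=[] holders={T4}
Step 4: wait(T2) -> count=1 queue=[] holders={T2,T4}
Step 5: wait(T1) -> count=0 queue=[] holders={T1,T2,T4}
Step 6: wait(T5) -> count=0 queue=[T5] holders={T1,T2,T4}
Step 7: signal(T4) -> count=0 queue=[] holders={T1,T2,T5}
Step 8: signal(T2) -> count=1 queue=[] holders={T1,T5}
Step 9: signal(T1) -> count=2 queue=[] holders={T5}
Step 10: wait(T3) -> count=1 queue=[] holders={T3,T5}
Step 11: wait(T2) -> count=0 queue=[] holders={T2,T3,T5}
Step 12: wait(T6) -> count=0 queue=[T6] holders={T2,T3,T5}
Step 13: signal(T3) -> count=0 queue=[] holders={T2,T5,T6}
Step 14: wait(T7) -> count=0 queue=[T7] holders={T2,T5,T6}
Step 15: signal(T5) -> count=0 queue=[] holders={T2,T6,T7}
Step 16: wait(T3) -> count=0 queue=[T3] holders={T2,T6,T7}
Step 17: signal(T7) -> count=0 queue=[] holders={T2,T3,T6}
Step 18: signal(T3) -> count=1 queue=[] holders={T2,T6}
Final holders: {T2,T6} -> T1 not in holders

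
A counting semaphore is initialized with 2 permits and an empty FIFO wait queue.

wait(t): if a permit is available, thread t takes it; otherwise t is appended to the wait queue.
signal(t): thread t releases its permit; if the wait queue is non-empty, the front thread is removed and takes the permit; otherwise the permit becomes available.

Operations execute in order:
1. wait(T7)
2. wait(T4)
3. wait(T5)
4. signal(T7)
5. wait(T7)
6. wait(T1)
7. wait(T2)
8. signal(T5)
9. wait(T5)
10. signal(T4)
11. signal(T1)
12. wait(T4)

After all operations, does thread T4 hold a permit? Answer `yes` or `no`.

Answer: no

Derivation:
Step 1: wait(T7) -> count=1 queue=[] holders={T7}
Step 2: wait(T4) -> count=0 queue=[] holders={T4,T7}
Step 3: wait(T5) -> count=0 queue=[T5] holders={T4,T7}
Step 4: signal(T7) -> count=0 queue=[] holders={T4,T5}
Step 5: wait(T7) -> count=0 queue=[T7] holders={T4,T5}
Step 6: wait(T1) -> count=0 queue=[T7,T1] holders={T4,T5}
Step 7: wait(T2) -> count=0 queue=[T7,T1,T2] holders={T4,T5}
Step 8: signal(T5) -> count=0 queue=[T1,T2] holders={T4,T7}
Step 9: wait(T5) -> count=0 queue=[T1,T2,T5] holders={T4,T7}
Step 10: signal(T4) -> count=0 queue=[T2,T5] holders={T1,T7}
Step 11: signal(T1) -> count=0 queue=[T5] holders={T2,T7}
Step 12: wait(T4) -> count=0 queue=[T5,T4] holders={T2,T7}
Final holders: {T2,T7} -> T4 not in holders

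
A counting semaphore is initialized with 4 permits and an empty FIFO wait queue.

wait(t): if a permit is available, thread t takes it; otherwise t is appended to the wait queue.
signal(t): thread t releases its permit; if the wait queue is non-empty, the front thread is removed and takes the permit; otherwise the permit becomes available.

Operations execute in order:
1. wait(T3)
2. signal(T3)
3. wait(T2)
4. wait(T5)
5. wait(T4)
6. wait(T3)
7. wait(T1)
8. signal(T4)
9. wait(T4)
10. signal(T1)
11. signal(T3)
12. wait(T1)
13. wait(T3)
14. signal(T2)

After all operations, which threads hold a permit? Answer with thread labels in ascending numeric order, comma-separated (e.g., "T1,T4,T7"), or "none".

Step 1: wait(T3) -> count=3 queue=[] holders={T3}
Step 2: signal(T3) -> count=4 queue=[] holders={none}
Step 3: wait(T2) -> count=3 queue=[] holders={T2}
Step 4: wait(T5) -> count=2 queue=[] holders={T2,T5}
Step 5: wait(T4) -> count=1 queue=[] holders={T2,T4,T5}
Step 6: wait(T3) -> count=0 queue=[] holders={T2,T3,T4,T5}
Step 7: wait(T1) -> count=0 queue=[T1] holders={T2,T3,T4,T5}
Step 8: signal(T4) -> count=0 queue=[] holders={T1,T2,T3,T5}
Step 9: wait(T4) -> count=0 queue=[T4] holders={T1,T2,T3,T5}
Step 10: signal(T1) -> count=0 queue=[] holders={T2,T3,T4,T5}
Step 11: signal(T3) -> count=1 queue=[] holders={T2,T4,T5}
Step 12: wait(T1) -> count=0 queue=[] holders={T1,T2,T4,T5}
Step 13: wait(T3) -> count=0 queue=[T3] holders={T1,T2,T4,T5}
Step 14: signal(T2) -> count=0 queue=[] holders={T1,T3,T4,T5}
Final holders: T1,T3,T4,T5

Answer: T1,T3,T4,T5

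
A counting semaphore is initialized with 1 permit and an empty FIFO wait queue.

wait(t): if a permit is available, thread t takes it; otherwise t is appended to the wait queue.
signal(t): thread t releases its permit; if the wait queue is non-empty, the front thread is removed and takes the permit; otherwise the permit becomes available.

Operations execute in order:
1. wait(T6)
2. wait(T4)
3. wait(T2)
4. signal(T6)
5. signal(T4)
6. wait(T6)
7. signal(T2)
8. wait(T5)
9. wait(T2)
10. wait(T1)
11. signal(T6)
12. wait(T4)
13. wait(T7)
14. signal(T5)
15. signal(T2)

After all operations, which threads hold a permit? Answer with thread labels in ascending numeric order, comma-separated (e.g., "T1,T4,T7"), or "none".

Step 1: wait(T6) -> count=0 queue=[] holders={T6}
Step 2: wait(T4) -> count=0 queue=[T4] holders={T6}
Step 3: wait(T2) -> count=0 queue=[T4,T2] holders={T6}
Step 4: signal(T6) -> count=0 queue=[T2] holders={T4}
Step 5: signal(T4) -> count=0 queue=[] holders={T2}
Step 6: wait(T6) -> count=0 queue=[T6] holders={T2}
Step 7: signal(T2) -> count=0 queue=[] holders={T6}
Step 8: wait(T5) -> count=0 queue=[T5] holders={T6}
Step 9: wait(T2) -> count=0 queue=[T5,T2] holders={T6}
Step 10: wait(T1) -> count=0 queue=[T5,T2,T1] holders={T6}
Step 11: signal(T6) -> count=0 queue=[T2,T1] holders={T5}
Step 12: wait(T4) -> count=0 queue=[T2,T1,T4] holders={T5}
Step 13: wait(T7) -> count=0 queue=[T2,T1,T4,T7] holders={T5}
Step 14: signal(T5) -> count=0 queue=[T1,T4,T7] holders={T2}
Step 15: signal(T2) -> count=0 queue=[T4,T7] holders={T1}
Final holders: T1

Answer: T1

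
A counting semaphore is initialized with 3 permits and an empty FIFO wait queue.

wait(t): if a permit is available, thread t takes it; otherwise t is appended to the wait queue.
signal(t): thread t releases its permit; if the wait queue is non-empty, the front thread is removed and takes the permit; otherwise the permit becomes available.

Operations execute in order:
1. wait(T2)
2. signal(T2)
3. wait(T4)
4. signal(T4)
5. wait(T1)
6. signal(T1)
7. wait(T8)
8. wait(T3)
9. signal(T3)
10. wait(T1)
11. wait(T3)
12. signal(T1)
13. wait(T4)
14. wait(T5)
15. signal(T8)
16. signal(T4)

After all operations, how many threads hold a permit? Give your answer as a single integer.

Step 1: wait(T2) -> count=2 queue=[] holders={T2}
Step 2: signal(T2) -> count=3 queue=[] holders={none}
Step 3: wait(T4) -> count=2 queue=[] holders={T4}
Step 4: signal(T4) -> count=3 queue=[] holders={none}
Step 5: wait(T1) -> count=2 queue=[] holders={T1}
Step 6: signal(T1) -> count=3 queue=[] holders={none}
Step 7: wait(T8) -> count=2 queue=[] holders={T8}
Step 8: wait(T3) -> count=1 queue=[] holders={T3,T8}
Step 9: signal(T3) -> count=2 queue=[] holders={T8}
Step 10: wait(T1) -> count=1 queue=[] holders={T1,T8}
Step 11: wait(T3) -> count=0 queue=[] holders={T1,T3,T8}
Step 12: signal(T1) -> count=1 queue=[] holders={T3,T8}
Step 13: wait(T4) -> count=0 queue=[] holders={T3,T4,T8}
Step 14: wait(T5) -> count=0 queue=[T5] holders={T3,T4,T8}
Step 15: signal(T8) -> count=0 queue=[] holders={T3,T4,T5}
Step 16: signal(T4) -> count=1 queue=[] holders={T3,T5}
Final holders: {T3,T5} -> 2 thread(s)

Answer: 2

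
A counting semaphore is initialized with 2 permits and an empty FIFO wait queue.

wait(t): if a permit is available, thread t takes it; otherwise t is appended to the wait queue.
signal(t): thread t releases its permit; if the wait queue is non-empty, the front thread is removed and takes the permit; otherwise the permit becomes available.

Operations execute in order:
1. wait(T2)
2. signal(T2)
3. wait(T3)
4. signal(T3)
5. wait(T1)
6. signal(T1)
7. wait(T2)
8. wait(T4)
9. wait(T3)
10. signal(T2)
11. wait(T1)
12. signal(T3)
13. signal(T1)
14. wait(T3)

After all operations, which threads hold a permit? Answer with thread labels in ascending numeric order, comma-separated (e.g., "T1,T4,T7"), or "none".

Step 1: wait(T2) -> count=1 queue=[] holders={T2}
Step 2: signal(T2) -> count=2 queue=[] holders={none}
Step 3: wait(T3) -> count=1 queue=[] holders={T3}
Step 4: signal(T3) -> count=2 queue=[] holders={none}
Step 5: wait(T1) -> count=1 queue=[] holders={T1}
Step 6: signal(T1) -> count=2 queue=[] holders={none}
Step 7: wait(T2) -> count=1 queue=[] holders={T2}
Step 8: wait(T4) -> count=0 queue=[] holders={T2,T4}
Step 9: wait(T3) -> count=0 queue=[T3] holders={T2,T4}
Step 10: signal(T2) -> count=0 queue=[] holders={T3,T4}
Step 11: wait(T1) -> count=0 queue=[T1] holders={T3,T4}
Step 12: signal(T3) -> count=0 queue=[] holders={T1,T4}
Step 13: signal(T1) -> count=1 queue=[] holders={T4}
Step 14: wait(T3) -> count=0 queue=[] holders={T3,T4}
Final holders: T3,T4

Answer: T3,T4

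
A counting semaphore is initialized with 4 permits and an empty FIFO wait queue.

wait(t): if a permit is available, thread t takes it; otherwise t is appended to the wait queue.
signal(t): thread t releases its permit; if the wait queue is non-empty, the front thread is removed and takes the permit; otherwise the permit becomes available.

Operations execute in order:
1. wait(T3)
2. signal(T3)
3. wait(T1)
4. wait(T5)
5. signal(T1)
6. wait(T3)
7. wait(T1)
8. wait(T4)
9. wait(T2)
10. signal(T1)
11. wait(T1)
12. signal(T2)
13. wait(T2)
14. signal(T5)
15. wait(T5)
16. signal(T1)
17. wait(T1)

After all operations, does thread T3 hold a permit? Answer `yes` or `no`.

Step 1: wait(T3) -> count=3 queue=[] holders={T3}
Step 2: signal(T3) -> count=4 queue=[] holders={none}
Step 3: wait(T1) -> count=3 queue=[] holders={T1}
Step 4: wait(T5) -> count=2 queue=[] holders={T1,T5}
Step 5: signal(T1) -> count=3 queue=[] holders={T5}
Step 6: wait(T3) -> count=2 queue=[] holders={T3,T5}
Step 7: wait(T1) -> count=1 queue=[] holders={T1,T3,T5}
Step 8: wait(T4) -> count=0 queue=[] holders={T1,T3,T4,T5}
Step 9: wait(T2) -> count=0 queue=[T2] holders={T1,T3,T4,T5}
Step 10: signal(T1) -> count=0 queue=[] holders={T2,T3,T4,T5}
Step 11: wait(T1) -> count=0 queue=[T1] holders={T2,T3,T4,T5}
Step 12: signal(T2) -> count=0 queue=[] holders={T1,T3,T4,T5}
Step 13: wait(T2) -> count=0 queue=[T2] holders={T1,T3,T4,T5}
Step 14: signal(T5) -> count=0 queue=[] holders={T1,T2,T3,T4}
Step 15: wait(T5) -> count=0 queue=[T5] holders={T1,T2,T3,T4}
Step 16: signal(T1) -> count=0 queue=[] holders={T2,T3,T4,T5}
Step 17: wait(T1) -> count=0 queue=[T1] holders={T2,T3,T4,T5}
Final holders: {T2,T3,T4,T5} -> T3 in holders

Answer: yes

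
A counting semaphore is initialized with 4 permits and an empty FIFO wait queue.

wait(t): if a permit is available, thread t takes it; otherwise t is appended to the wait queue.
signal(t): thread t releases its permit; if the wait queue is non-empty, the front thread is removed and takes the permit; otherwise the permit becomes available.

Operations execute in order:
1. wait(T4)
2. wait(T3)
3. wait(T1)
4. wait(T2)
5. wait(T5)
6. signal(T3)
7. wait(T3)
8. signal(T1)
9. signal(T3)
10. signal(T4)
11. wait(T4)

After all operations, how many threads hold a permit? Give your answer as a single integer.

Answer: 3

Derivation:
Step 1: wait(T4) -> count=3 queue=[] holders={T4}
Step 2: wait(T3) -> count=2 queue=[] holders={T3,T4}
Step 3: wait(T1) -> count=1 queue=[] holders={T1,T3,T4}
Step 4: wait(T2) -> count=0 queue=[] holders={T1,T2,T3,T4}
Step 5: wait(T5) -> count=0 queue=[T5] holders={T1,T2,T3,T4}
Step 6: signal(T3) -> count=0 queue=[] holders={T1,T2,T4,T5}
Step 7: wait(T3) -> count=0 queue=[T3] holders={T1,T2,T4,T5}
Step 8: signal(T1) -> count=0 queue=[] holders={T2,T3,T4,T5}
Step 9: signal(T3) -> count=1 queue=[] holders={T2,T4,T5}
Step 10: signal(T4) -> count=2 queue=[] holders={T2,T5}
Step 11: wait(T4) -> count=1 queue=[] holders={T2,T4,T5}
Final holders: {T2,T4,T5} -> 3 thread(s)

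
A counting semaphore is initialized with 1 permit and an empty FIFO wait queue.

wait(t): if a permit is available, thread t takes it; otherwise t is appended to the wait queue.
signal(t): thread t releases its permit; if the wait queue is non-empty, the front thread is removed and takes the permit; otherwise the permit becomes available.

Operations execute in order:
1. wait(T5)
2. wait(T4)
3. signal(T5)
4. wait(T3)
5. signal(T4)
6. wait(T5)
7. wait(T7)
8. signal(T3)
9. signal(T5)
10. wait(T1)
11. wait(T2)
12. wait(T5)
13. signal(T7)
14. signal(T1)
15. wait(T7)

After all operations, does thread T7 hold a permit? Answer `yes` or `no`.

Step 1: wait(T5) -> count=0 queue=[] holders={T5}
Step 2: wait(T4) -> count=0 queue=[T4] holders={T5}
Step 3: signal(T5) -> count=0 queue=[] holders={T4}
Step 4: wait(T3) -> count=0 queue=[T3] holders={T4}
Step 5: signal(T4) -> count=0 queue=[] holders={T3}
Step 6: wait(T5) -> count=0 queue=[T5] holders={T3}
Step 7: wait(T7) -> count=0 queue=[T5,T7] holders={T3}
Step 8: signal(T3) -> count=0 queue=[T7] holders={T5}
Step 9: signal(T5) -> count=0 queue=[] holders={T7}
Step 10: wait(T1) -> count=0 queue=[T1] holders={T7}
Step 11: wait(T2) -> count=0 queue=[T1,T2] holders={T7}
Step 12: wait(T5) -> count=0 queue=[T1,T2,T5] holders={T7}
Step 13: signal(T7) -> count=0 queue=[T2,T5] holders={T1}
Step 14: signal(T1) -> count=0 queue=[T5] holders={T2}
Step 15: wait(T7) -> count=0 queue=[T5,T7] holders={T2}
Final holders: {T2} -> T7 not in holders

Answer: no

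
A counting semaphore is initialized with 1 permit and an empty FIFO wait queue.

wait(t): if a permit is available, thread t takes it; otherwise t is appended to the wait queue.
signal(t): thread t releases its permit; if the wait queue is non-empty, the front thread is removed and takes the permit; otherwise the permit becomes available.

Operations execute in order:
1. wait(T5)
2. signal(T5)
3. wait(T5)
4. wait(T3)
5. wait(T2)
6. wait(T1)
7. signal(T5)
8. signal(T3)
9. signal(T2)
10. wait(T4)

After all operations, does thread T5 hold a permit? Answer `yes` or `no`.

Answer: no

Derivation:
Step 1: wait(T5) -> count=0 queue=[] holders={T5}
Step 2: signal(T5) -> count=1 queue=[] holders={none}
Step 3: wait(T5) -> count=0 queue=[] holders={T5}
Step 4: wait(T3) -> count=0 queue=[T3] holders={T5}
Step 5: wait(T2) -> count=0 queue=[T3,T2] holders={T5}
Step 6: wait(T1) -> count=0 queue=[T3,T2,T1] holders={T5}
Step 7: signal(T5) -> count=0 queue=[T2,T1] holders={T3}
Step 8: signal(T3) -> count=0 queue=[T1] holders={T2}
Step 9: signal(T2) -> count=0 queue=[] holders={T1}
Step 10: wait(T4) -> count=0 queue=[T4] holders={T1}
Final holders: {T1} -> T5 not in holders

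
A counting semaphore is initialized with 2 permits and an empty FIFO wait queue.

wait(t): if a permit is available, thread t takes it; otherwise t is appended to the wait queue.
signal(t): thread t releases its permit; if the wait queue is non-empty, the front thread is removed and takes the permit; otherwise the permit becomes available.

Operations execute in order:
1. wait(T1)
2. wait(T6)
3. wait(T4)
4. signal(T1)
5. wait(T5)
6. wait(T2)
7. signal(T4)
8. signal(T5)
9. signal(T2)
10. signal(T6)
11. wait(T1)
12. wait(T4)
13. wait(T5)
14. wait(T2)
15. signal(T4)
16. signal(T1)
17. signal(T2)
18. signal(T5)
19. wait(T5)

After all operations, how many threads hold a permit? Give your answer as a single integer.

Step 1: wait(T1) -> count=1 queue=[] holders={T1}
Step 2: wait(T6) -> count=0 queue=[] holders={T1,T6}
Step 3: wait(T4) -> count=0 queue=[T4] holders={T1,T6}
Step 4: signal(T1) -> count=0 queue=[] holders={T4,T6}
Step 5: wait(T5) -> count=0 queue=[T5] holders={T4,T6}
Step 6: wait(T2) -> count=0 queue=[T5,T2] holders={T4,T6}
Step 7: signal(T4) -> count=0 queue=[T2] holders={T5,T6}
Step 8: signal(T5) -> count=0 queue=[] holders={T2,T6}
Step 9: signal(T2) -> count=1 queue=[] holders={T6}
Step 10: signal(T6) -> count=2 queue=[] holders={none}
Step 11: wait(T1) -> count=1 queue=[] holders={T1}
Step 12: wait(T4) -> count=0 queue=[] holders={T1,T4}
Step 13: wait(T5) -> count=0 queue=[T5] holders={T1,T4}
Step 14: wait(T2) -> count=0 queue=[T5,T2] holders={T1,T4}
Step 15: signal(T4) -> count=0 queue=[T2] holders={T1,T5}
Step 16: signal(T1) -> count=0 queue=[] holders={T2,T5}
Step 17: signal(T2) -> count=1 queue=[] holders={T5}
Step 18: signal(T5) -> count=2 queue=[] holders={none}
Step 19: wait(T5) -> count=1 queue=[] holders={T5}
Final holders: {T5} -> 1 thread(s)

Answer: 1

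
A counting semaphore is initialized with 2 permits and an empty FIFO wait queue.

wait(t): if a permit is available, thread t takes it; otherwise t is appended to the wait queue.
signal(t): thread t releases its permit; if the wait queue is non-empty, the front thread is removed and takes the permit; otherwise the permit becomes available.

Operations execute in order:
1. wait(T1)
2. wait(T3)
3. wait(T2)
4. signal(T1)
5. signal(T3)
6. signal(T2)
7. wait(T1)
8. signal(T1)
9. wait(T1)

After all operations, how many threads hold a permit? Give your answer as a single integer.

Step 1: wait(T1) -> count=1 queue=[] holders={T1}
Step 2: wait(T3) -> count=0 queue=[] holders={T1,T3}
Step 3: wait(T2) -> count=0 queue=[T2] holders={T1,T3}
Step 4: signal(T1) -> count=0 queue=[] holders={T2,T3}
Step 5: signal(T3) -> count=1 queue=[] holders={T2}
Step 6: signal(T2) -> count=2 queue=[] holders={none}
Step 7: wait(T1) -> count=1 queue=[] holders={T1}
Step 8: signal(T1) -> count=2 queue=[] holders={none}
Step 9: wait(T1) -> count=1 queue=[] holders={T1}
Final holders: {T1} -> 1 thread(s)

Answer: 1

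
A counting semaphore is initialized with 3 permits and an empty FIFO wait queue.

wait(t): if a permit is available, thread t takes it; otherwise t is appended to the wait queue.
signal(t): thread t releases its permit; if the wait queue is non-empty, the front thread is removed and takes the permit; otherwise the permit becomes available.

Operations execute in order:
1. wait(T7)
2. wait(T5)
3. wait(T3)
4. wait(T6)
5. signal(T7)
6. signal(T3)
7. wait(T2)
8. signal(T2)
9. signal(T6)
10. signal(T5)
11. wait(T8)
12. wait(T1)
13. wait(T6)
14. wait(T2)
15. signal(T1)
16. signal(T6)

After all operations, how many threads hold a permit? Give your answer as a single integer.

Answer: 2

Derivation:
Step 1: wait(T7) -> count=2 queue=[] holders={T7}
Step 2: wait(T5) -> count=1 queue=[] holders={T5,T7}
Step 3: wait(T3) -> count=0 queue=[] holders={T3,T5,T7}
Step 4: wait(T6) -> count=0 queue=[T6] holders={T3,T5,T7}
Step 5: signal(T7) -> count=0 queue=[] holders={T3,T5,T6}
Step 6: signal(T3) -> count=1 queue=[] holders={T5,T6}
Step 7: wait(T2) -> count=0 queue=[] holders={T2,T5,T6}
Step 8: signal(T2) -> count=1 queue=[] holders={T5,T6}
Step 9: signal(T6) -> count=2 queue=[] holders={T5}
Step 10: signal(T5) -> count=3 queue=[] holders={none}
Step 11: wait(T8) -> count=2 queue=[] holders={T8}
Step 12: wait(T1) -> count=1 queue=[] holders={T1,T8}
Step 13: wait(T6) -> count=0 queue=[] holders={T1,T6,T8}
Step 14: wait(T2) -> count=0 queue=[T2] holders={T1,T6,T8}
Step 15: signal(T1) -> count=0 queue=[] holders={T2,T6,T8}
Step 16: signal(T6) -> count=1 queue=[] holders={T2,T8}
Final holders: {T2,T8} -> 2 thread(s)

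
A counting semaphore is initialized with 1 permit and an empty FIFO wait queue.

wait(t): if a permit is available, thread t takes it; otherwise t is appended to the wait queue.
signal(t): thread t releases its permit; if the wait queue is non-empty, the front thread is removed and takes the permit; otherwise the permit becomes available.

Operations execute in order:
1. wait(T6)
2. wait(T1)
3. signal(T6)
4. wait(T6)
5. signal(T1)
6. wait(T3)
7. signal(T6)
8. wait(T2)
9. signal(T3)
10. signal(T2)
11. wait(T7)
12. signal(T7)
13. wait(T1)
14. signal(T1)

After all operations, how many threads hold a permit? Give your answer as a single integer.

Answer: 0

Derivation:
Step 1: wait(T6) -> count=0 queue=[] holders={T6}
Step 2: wait(T1) -> count=0 queue=[T1] holders={T6}
Step 3: signal(T6) -> count=0 queue=[] holders={T1}
Step 4: wait(T6) -> count=0 queue=[T6] holders={T1}
Step 5: signal(T1) -> count=0 queue=[] holders={T6}
Step 6: wait(T3) -> count=0 queue=[T3] holders={T6}
Step 7: signal(T6) -> count=0 queue=[] holders={T3}
Step 8: wait(T2) -> count=0 queue=[T2] holders={T3}
Step 9: signal(T3) -> count=0 queue=[] holders={T2}
Step 10: signal(T2) -> count=1 queue=[] holders={none}
Step 11: wait(T7) -> count=0 queue=[] holders={T7}
Step 12: signal(T7) -> count=1 queue=[] holders={none}
Step 13: wait(T1) -> count=0 queue=[] holders={T1}
Step 14: signal(T1) -> count=1 queue=[] holders={none}
Final holders: {none} -> 0 thread(s)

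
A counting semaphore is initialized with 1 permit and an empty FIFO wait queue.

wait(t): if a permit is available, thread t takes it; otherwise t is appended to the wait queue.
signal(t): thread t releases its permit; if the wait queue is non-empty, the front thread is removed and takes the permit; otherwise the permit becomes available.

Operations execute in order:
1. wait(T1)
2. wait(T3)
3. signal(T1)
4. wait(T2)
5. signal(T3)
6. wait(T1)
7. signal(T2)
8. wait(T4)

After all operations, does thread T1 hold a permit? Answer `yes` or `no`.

Answer: yes

Derivation:
Step 1: wait(T1) -> count=0 queue=[] holders={T1}
Step 2: wait(T3) -> count=0 queue=[T3] holders={T1}
Step 3: signal(T1) -> count=0 queue=[] holders={T3}
Step 4: wait(T2) -> count=0 queue=[T2] holders={T3}
Step 5: signal(T3) -> count=0 queue=[] holders={T2}
Step 6: wait(T1) -> count=0 queue=[T1] holders={T2}
Step 7: signal(T2) -> count=0 queue=[] holders={T1}
Step 8: wait(T4) -> count=0 queue=[T4] holders={T1}
Final holders: {T1} -> T1 in holders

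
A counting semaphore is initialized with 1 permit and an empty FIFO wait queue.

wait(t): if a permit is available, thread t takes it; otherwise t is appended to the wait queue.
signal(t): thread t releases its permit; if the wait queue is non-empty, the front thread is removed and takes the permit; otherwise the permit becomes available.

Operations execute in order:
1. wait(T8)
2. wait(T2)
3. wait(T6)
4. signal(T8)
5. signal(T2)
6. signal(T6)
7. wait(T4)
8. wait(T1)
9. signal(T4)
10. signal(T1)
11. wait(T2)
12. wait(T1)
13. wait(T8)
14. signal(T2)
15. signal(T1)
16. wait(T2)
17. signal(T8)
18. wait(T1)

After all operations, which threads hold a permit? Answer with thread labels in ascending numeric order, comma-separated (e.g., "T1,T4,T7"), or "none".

Step 1: wait(T8) -> count=0 queue=[] holders={T8}
Step 2: wait(T2) -> count=0 queue=[T2] holders={T8}
Step 3: wait(T6) -> count=0 queue=[T2,T6] holders={T8}
Step 4: signal(T8) -> count=0 queue=[T6] holders={T2}
Step 5: signal(T2) -> count=0 queue=[] holders={T6}
Step 6: signal(T6) -> count=1 queue=[] holders={none}
Step 7: wait(T4) -> count=0 queue=[] holders={T4}
Step 8: wait(T1) -> count=0 queue=[T1] holders={T4}
Step 9: signal(T4) -> count=0 queue=[] holders={T1}
Step 10: signal(T1) -> count=1 queue=[] holders={none}
Step 11: wait(T2) -> count=0 queue=[] holders={T2}
Step 12: wait(T1) -> count=0 queue=[T1] holders={T2}
Step 13: wait(T8) -> count=0 queue=[T1,T8] holders={T2}
Step 14: signal(T2) -> count=0 queue=[T8] holders={T1}
Step 15: signal(T1) -> count=0 queue=[] holders={T8}
Step 16: wait(T2) -> count=0 queue=[T2] holders={T8}
Step 17: signal(T8) -> count=0 queue=[] holders={T2}
Step 18: wait(T1) -> count=0 queue=[T1] holders={T2}
Final holders: T2

Answer: T2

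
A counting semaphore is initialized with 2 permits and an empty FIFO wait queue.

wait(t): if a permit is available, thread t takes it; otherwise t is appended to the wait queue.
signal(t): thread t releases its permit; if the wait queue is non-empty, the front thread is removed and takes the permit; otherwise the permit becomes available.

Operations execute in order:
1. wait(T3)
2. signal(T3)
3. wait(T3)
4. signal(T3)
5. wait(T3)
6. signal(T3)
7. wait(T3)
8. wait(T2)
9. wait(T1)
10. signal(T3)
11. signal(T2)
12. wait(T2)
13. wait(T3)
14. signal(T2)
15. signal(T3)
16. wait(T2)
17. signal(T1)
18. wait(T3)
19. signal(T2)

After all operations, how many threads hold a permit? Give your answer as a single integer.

Step 1: wait(T3) -> count=1 queue=[] holders={T3}
Step 2: signal(T3) -> count=2 queue=[] holders={none}
Step 3: wait(T3) -> count=1 queue=[] holders={T3}
Step 4: signal(T3) -> count=2 queue=[] holders={none}
Step 5: wait(T3) -> count=1 queue=[] holders={T3}
Step 6: signal(T3) -> count=2 queue=[] holders={none}
Step 7: wait(T3) -> count=1 queue=[] holders={T3}
Step 8: wait(T2) -> count=0 queue=[] holders={T2,T3}
Step 9: wait(T1) -> count=0 queue=[T1] holders={T2,T3}
Step 10: signal(T3) -> count=0 queue=[] holders={T1,T2}
Step 11: signal(T2) -> count=1 queue=[] holders={T1}
Step 12: wait(T2) -> count=0 queue=[] holders={T1,T2}
Step 13: wait(T3) -> count=0 queue=[T3] holders={T1,T2}
Step 14: signal(T2) -> count=0 queue=[] holders={T1,T3}
Step 15: signal(T3) -> count=1 queue=[] holders={T1}
Step 16: wait(T2) -> count=0 queue=[] holders={T1,T2}
Step 17: signal(T1) -> count=1 queue=[] holders={T2}
Step 18: wait(T3) -> count=0 queue=[] holders={T2,T3}
Step 19: signal(T2) -> count=1 queue=[] holders={T3}
Final holders: {T3} -> 1 thread(s)

Answer: 1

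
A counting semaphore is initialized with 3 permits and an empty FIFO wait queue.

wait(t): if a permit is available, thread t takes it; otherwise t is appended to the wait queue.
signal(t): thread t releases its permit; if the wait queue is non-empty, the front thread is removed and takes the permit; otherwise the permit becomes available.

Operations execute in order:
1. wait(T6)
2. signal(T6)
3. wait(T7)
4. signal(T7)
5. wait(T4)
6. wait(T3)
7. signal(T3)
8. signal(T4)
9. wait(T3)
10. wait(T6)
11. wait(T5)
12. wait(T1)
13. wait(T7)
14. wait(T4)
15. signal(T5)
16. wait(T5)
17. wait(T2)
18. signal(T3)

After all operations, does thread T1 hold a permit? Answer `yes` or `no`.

Step 1: wait(T6) -> count=2 queue=[] holders={T6}
Step 2: signal(T6) -> count=3 queue=[] holders={none}
Step 3: wait(T7) -> count=2 queue=[] holders={T7}
Step 4: signal(T7) -> count=3 queue=[] holders={none}
Step 5: wait(T4) -> count=2 queue=[] holders={T4}
Step 6: wait(T3) -> count=1 queue=[] holders={T3,T4}
Step 7: signal(T3) -> count=2 queue=[] holders={T4}
Step 8: signal(T4) -> count=3 queue=[] holders={none}
Step 9: wait(T3) -> count=2 queue=[] holders={T3}
Step 10: wait(T6) -> count=1 queue=[] holders={T3,T6}
Step 11: wait(T5) -> count=0 queue=[] holders={T3,T5,T6}
Step 12: wait(T1) -> count=0 queue=[T1] holders={T3,T5,T6}
Step 13: wait(T7) -> count=0 queue=[T1,T7] holders={T3,T5,T6}
Step 14: wait(T4) -> count=0 queue=[T1,T7,T4] holders={T3,T5,T6}
Step 15: signal(T5) -> count=0 queue=[T7,T4] holders={T1,T3,T6}
Step 16: wait(T5) -> count=0 queue=[T7,T4,T5] holders={T1,T3,T6}
Step 17: wait(T2) -> count=0 queue=[T7,T4,T5,T2] holders={T1,T3,T6}
Step 18: signal(T3) -> count=0 queue=[T4,T5,T2] holders={T1,T6,T7}
Final holders: {T1,T6,T7} -> T1 in holders

Answer: yes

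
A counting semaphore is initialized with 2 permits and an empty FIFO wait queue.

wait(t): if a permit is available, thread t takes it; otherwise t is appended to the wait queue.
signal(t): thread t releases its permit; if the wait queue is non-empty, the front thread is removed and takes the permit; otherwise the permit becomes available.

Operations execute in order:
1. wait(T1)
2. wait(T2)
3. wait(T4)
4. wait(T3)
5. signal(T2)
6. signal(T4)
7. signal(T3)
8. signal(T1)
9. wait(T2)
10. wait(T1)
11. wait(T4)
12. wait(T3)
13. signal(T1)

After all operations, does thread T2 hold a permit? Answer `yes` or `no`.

Answer: yes

Derivation:
Step 1: wait(T1) -> count=1 queue=[] holders={T1}
Step 2: wait(T2) -> count=0 queue=[] holders={T1,T2}
Step 3: wait(T4) -> count=0 queue=[T4] holders={T1,T2}
Step 4: wait(T3) -> count=0 queue=[T4,T3] holders={T1,T2}
Step 5: signal(T2) -> count=0 queue=[T3] holders={T1,T4}
Step 6: signal(T4) -> count=0 queue=[] holders={T1,T3}
Step 7: signal(T3) -> count=1 queue=[] holders={T1}
Step 8: signal(T1) -> count=2 queue=[] holders={none}
Step 9: wait(T2) -> count=1 queue=[] holders={T2}
Step 10: wait(T1) -> count=0 queue=[] holders={T1,T2}
Step 11: wait(T4) -> count=0 queue=[T4] holders={T1,T2}
Step 12: wait(T3) -> count=0 queue=[T4,T3] holders={T1,T2}
Step 13: signal(T1) -> count=0 queue=[T3] holders={T2,T4}
Final holders: {T2,T4} -> T2 in holders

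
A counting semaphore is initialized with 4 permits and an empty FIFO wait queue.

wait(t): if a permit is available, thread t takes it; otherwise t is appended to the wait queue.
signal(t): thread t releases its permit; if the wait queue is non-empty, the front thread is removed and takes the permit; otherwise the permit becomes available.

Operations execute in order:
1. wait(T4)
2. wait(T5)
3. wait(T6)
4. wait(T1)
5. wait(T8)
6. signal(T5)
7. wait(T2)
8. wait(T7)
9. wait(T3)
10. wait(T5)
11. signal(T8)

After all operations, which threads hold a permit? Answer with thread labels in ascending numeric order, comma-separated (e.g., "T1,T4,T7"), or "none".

Answer: T1,T2,T4,T6

Derivation:
Step 1: wait(T4) -> count=3 queue=[] holders={T4}
Step 2: wait(T5) -> count=2 queue=[] holders={T4,T5}
Step 3: wait(T6) -> count=1 queue=[] holders={T4,T5,T6}
Step 4: wait(T1) -> count=0 queue=[] holders={T1,T4,T5,T6}
Step 5: wait(T8) -> count=0 queue=[T8] holders={T1,T4,T5,T6}
Step 6: signal(T5) -> count=0 queue=[] holders={T1,T4,T6,T8}
Step 7: wait(T2) -> count=0 queue=[T2] holders={T1,T4,T6,T8}
Step 8: wait(T7) -> count=0 queue=[T2,T7] holders={T1,T4,T6,T8}
Step 9: wait(T3) -> count=0 queue=[T2,T7,T3] holders={T1,T4,T6,T8}
Step 10: wait(T5) -> count=0 queue=[T2,T7,T3,T5] holders={T1,T4,T6,T8}
Step 11: signal(T8) -> count=0 queue=[T7,T3,T5] holders={T1,T2,T4,T6}
Final holders: T1,T2,T4,T6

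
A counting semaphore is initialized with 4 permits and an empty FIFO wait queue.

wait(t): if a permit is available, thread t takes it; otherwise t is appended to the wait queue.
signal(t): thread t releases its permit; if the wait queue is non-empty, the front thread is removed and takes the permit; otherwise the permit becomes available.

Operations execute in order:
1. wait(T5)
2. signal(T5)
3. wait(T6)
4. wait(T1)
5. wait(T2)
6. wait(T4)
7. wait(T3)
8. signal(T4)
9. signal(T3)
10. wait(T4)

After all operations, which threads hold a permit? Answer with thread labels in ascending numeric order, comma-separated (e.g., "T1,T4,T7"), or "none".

Answer: T1,T2,T4,T6

Derivation:
Step 1: wait(T5) -> count=3 queue=[] holders={T5}
Step 2: signal(T5) -> count=4 queue=[] holders={none}
Step 3: wait(T6) -> count=3 queue=[] holders={T6}
Step 4: wait(T1) -> count=2 queue=[] holders={T1,T6}
Step 5: wait(T2) -> count=1 queue=[] holders={T1,T2,T6}
Step 6: wait(T4) -> count=0 queue=[] holders={T1,T2,T4,T6}
Step 7: wait(T3) -> count=0 queue=[T3] holders={T1,T2,T4,T6}
Step 8: signal(T4) -> count=0 queue=[] holders={T1,T2,T3,T6}
Step 9: signal(T3) -> count=1 queue=[] holders={T1,T2,T6}
Step 10: wait(T4) -> count=0 queue=[] holders={T1,T2,T4,T6}
Final holders: T1,T2,T4,T6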